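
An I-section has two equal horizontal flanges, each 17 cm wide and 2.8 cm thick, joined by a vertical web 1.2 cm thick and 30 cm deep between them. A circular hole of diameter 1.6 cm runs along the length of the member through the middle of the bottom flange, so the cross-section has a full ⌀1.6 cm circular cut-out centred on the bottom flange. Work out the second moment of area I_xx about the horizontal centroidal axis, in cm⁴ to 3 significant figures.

I_xx ≈ 2.78 × 10⁴ cm⁴

Decompose the section into non-overlapping parts with the origin at the bottom-left of its bounding rectangle.
Bottom flange: 17 × 2.8, A = 47.6 cm², y = 1.4 cm, Ī = 31.099 cm⁴.
Web: 1.2 × 30, A = 36 cm², y = 17.8 cm, Ī = 2 700 cm⁴.
Top flange: 17 × 2.8, A = 47.6 cm², y = 34.2 cm, Ī = 31.099 cm⁴.
Hole (subtracted): ⌀1.6, A = 2.0106 cm², y = 1.4 cm, Ī = 0.3217 cm⁴.
Centroid: ȳ = ΣA·y / ΣA = 18.055 cm.
Transfer each piece to the horizontal centroidal axis using Ī + A·d² with d = y − 18.055:
  bottom flange: d = -16.655 cm → contributes +13 235 cm⁴
  web: d = -0.25524 cm → contributes +2702.3 cm⁴
  top flange: d = 16.145 cm → contributes +12 438 cm⁴
  hole: d = -16.655 cm → contributes −558.06 cm⁴
Total I = 27 818 cm⁴.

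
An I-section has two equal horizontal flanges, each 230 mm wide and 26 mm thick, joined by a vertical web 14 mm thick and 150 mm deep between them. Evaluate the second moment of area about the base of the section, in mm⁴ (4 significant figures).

Split into non-overlapping primitives; take the origin at the lower-left of the bounding box.
Bottom flange: 230 × 26, A = 5 980 mm², y = 13 mm, Ī = 336 873 mm⁴.
Web: 14 × 150, A = 2 100 mm², y = 101 mm, Ī = 3 937 500 mm⁴.
Top flange: 230 × 26, A = 5 980 mm², y = 189 mm, Ī = 336 873 mm⁴.
Transfer each piece to the bottom edge using Ī + A·d² with d = y − 0:
  bottom flange: d = 13 mm → contributes +1 347 493 mm⁴
  web: d = 101 mm → contributes +25 359 600 mm⁴
  top flange: d = 189 mm → contributes +213 948 453 mm⁴
Total I = 240 655 547 mm⁴.

I_base ≈ 2.407 × 10⁸ mm⁴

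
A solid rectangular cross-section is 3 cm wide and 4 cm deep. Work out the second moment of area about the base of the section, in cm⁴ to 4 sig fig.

The section: 3 × 4, A = 12 cm², y = 2 cm, Ī = 16 cm⁴.
Transfer it to a horizontal axis along the bottom face using Ī + A·d² with d = y − 0:
  the section: d = 2 cm → contributes +64 cm⁴
Total I = 64 cm⁴.

I_base ≈ 64.00 cm⁴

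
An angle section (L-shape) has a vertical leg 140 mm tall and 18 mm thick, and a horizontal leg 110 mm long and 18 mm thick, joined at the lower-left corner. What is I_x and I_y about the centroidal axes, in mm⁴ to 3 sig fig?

I_x ≈ 7.88 × 10⁶ mm⁴, I_y ≈ 4.26 × 10⁶ mm⁴

Treat the section as a set of non-overlapping primitives; coordinates are from the bounding-box lower-left.
Vertical leg: 18 × 140, A = 2 520 mm², y = 70 mm, Ī = 4 116 000 mm⁴.
Horizontal leg (remainder): 92 × 18, A = 1 656 mm², y = 9 mm, Ī = 44 712 mm⁴.
Centroid: ȳ = ΣA·y / ΣA = 45.81 mm.
Transfer each piece to the centroidal x-axis using Ī + A·d² with d = y − 45.81:
  vertical leg: d = 24.19 mm → contributes +5 590 551 mm⁴
  horizontal leg (remainder): d = -36.81 mm → contributes +2 288 594 mm⁴
Total I = 7 879 146 mm⁴.
For the y-axis: x̄ = 30.81 mm.
Repeating about the centroidal y-axis gives I_y = 4 258 986 mm⁴.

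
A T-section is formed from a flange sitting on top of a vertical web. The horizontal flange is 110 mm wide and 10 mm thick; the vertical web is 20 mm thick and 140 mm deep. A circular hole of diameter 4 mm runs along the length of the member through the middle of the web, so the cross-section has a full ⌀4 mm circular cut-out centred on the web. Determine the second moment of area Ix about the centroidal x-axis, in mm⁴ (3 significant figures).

Ix ≈ 9.02 × 10⁶ mm⁴

Decompose the section into non-overlapping parts with the origin at the bottom-left of its bounding rectangle.
Flange: 110 × 10, A = 1 100 mm², y = 145 mm, Ī = 9166.7 mm⁴.
Web: 20 × 140, A = 2 800 mm², y = 70 mm, Ī = 4 573 333 mm⁴.
Hole (subtracted): ⌀4, A = 12.566 mm², y = 70 mm, Ī = 12.566 mm⁴.
Centroid: ȳ = ΣA·y / ΣA = 91.222 mm.
Transfer each piece to the centroidal x-axis using Ī + A·d² with d = y − 91.222:
  flange: d = 53.778 mm → contributes +3 190 420 mm⁴
  web: d = -21.222 mm → contributes +5 834 406 mm⁴
  hole: d = -21.222 mm → contributes −5672.2 mm⁴
Total I = 9 019 154 mm⁴.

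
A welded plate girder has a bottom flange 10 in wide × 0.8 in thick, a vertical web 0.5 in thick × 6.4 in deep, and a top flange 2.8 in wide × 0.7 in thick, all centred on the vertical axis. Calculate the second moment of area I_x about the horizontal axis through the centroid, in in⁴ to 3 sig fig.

Treat the section as a set of non-overlapping primitives; coordinates are from the bounding-box lower-left.
Bottom plate: 10 × 0.8, A = 8 in², y = 0.4 in, Ī = 0.42667 in⁴.
Web plate: 0.5 × 6.4, A = 3.2 in², y = 4 in, Ī = 10.923 in⁴.
Top plate: 2.8 × 0.7, A = 1.96 in², y = 7.55 in, Ī = 0.080033 in⁴.
Centroid: ȳ = ΣA·y / ΣA = 2.3403 in.
Transfer each piece to the horizontal axis through the centroid using Ī + A·d² with d = y − 2.3403:
  bottom plate: d = -1.9403 in → contributes +30.544 in⁴
  web plate: d = 1.6597 in → contributes +19.738 in⁴
  top plate: d = 5.2097 in → contributes +53.277 in⁴
Total I = 103.56 in⁴.

I_x ≈ 104 in⁴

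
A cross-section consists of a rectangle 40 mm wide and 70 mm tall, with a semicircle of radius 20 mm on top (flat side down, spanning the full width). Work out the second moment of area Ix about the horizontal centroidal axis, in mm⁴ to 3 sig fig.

Break the section into simple shapes (no overlaps), measuring from the bottom-left corner of the bounding box.
Rectangular body: 40 × 70, A = 2 800 mm², y = 35 mm, Ī = 1 143 333 mm⁴.
Semicircular cap: semicircle r = 20, A = 628.32 mm², y = 78.488 mm, Ī = 17 561 mm⁴.
Centroid: ȳ = ΣA·y / ΣA = 42.97 mm.
Transfer each piece to the horizontal centroidal axis using Ī + A·d² with d = y − 42.97:
  rectangular body: d = -7.9702 mm → contributes +1 321 202 mm⁴
  semicircular cap: d = 35.518 mm → contributes +810 204 mm⁴
Total I = 2 131 406 mm⁴.

Ix ≈ 2.13 × 10⁶ mm⁴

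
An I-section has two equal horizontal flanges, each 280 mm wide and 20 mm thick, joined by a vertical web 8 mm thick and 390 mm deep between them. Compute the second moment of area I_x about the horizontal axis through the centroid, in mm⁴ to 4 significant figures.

Break the section into simple shapes (no overlaps), measuring from the bottom-left corner of the bounding box.
Bottom flange: 280 × 20, A = 5 600 mm², y = 10 mm, Ī = 186 667 mm⁴.
Web: 8 × 390, A = 3 120 mm², y = 215 mm, Ī = 39 546 000 mm⁴.
Top flange: 280 × 20, A = 5 600 mm², y = 420 mm, Ī = 186 667 mm⁴.
By symmetry the centroid is at mid-height, ȳ = 215 mm.
Transfer each piece to the horizontal axis through the centroid using Ī + A·d² with d = y − 215:
  bottom flange: d = -205 mm → contributes +235 526 667 mm⁴
  web: d = 0 mm → contributes +39 546 000 mm⁴
  top flange: d = 205 mm → contributes +235 526 667 mm⁴
Total I = 510 599 333 mm⁴.

I_x ≈ 5.106 × 10⁸ mm⁴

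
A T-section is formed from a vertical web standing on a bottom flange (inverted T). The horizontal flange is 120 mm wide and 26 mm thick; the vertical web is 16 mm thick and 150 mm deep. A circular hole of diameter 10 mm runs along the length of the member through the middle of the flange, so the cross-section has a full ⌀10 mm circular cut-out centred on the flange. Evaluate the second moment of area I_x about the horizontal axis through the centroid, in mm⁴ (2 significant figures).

Break the section into simple shapes (no overlaps), measuring from the bottom-left corner of the bounding box.
Flange: 120 × 26, A = 3 120 mm², y = 13 mm, Ī = 175 760 mm⁴.
Web: 16 × 150, A = 2 400 mm², y = 101 mm, Ī = 4 500 000 mm⁴.
Hole (subtracted): ⌀10, A = 78.54 mm², y = 13 mm, Ī = 490.9 mm⁴.
Centroid: ȳ = ΣA·y / ΣA = 51.81 mm.
Transfer each piece to the horizontal axis through the centroid using Ī + A·d² with d = y − 51.81:
  flange: d = -38.81 mm → contributes +4 875 908 mm⁴
  web: d = 49.19 mm → contributes +10 306 440 mm⁴
  hole: d = -38.81 mm → contributes −118 808 mm⁴
Total I = 15 063 540 mm⁴.

I_x ≈ 1.5 × 10⁷ mm⁴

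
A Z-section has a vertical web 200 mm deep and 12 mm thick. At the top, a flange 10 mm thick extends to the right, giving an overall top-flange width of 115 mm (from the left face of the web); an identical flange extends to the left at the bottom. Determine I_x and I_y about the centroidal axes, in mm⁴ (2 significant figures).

I_x ≈ 2.7 × 10⁷ mm⁴, I_y ≈ 8.7 × 10⁶ mm⁴

Decompose the section into non-overlapping parts with the origin at the bottom-left of its bounding rectangle.
Web: 12 × 200, A = 2 400 mm², y = 100 mm, Ī = 8 000 000 mm⁴.
Top flange (beyond web): 103 × 10, A = 1 030 mm², y = 195 mm, Ī = 8 583 mm⁴.
Bottom flange (beyond web): 103 × 10, A = 1 030 mm², y = 5 mm, Ī = 8 583 mm⁴.
Centroid: ȳ = ΣA·y / ΣA = 100 mm.
Transfer each piece to the centroidal x-axis using Ī + A·d² with d = y − 100:
  web: d = 0 mm → contributes +8 000 000 mm⁴
  top flange (beyond web): d = 95 mm → contributes +9 304 333 mm⁴
  bottom flange (beyond web): d = -95 mm → contributes +9 304 333 mm⁴
Total I = 26 608 667 mm⁴.
For the y-axis: x̄ = 109 mm.
Repeating about the centroidal y-axis gives I_y = 8 660 887 mm⁴.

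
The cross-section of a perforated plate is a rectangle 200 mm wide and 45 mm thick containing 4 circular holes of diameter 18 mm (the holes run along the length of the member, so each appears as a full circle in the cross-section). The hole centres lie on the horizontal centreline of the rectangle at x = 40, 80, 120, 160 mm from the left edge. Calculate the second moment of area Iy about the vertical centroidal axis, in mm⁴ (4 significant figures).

Split into non-overlapping primitives; take the origin at the lower-left of the bounding box.
Plate: 200 × 45, A = 9 000 mm², x = 100 mm, Ī = 30 000 000 mm⁴.
Hole 1 (subtracted): ⌀18, A = 254.469 mm², x = 40 mm, Ī = 5 153 mm⁴.
Hole 2 (subtracted): ⌀18, A = 254.469 mm², x = 80 mm, Ī = 5 153 mm⁴.
Hole 3 (subtracted): ⌀18, A = 254.469 mm², x = 120 mm, Ī = 5 153 mm⁴.
Hole 4 (subtracted): ⌀18, A = 254.469 mm², x = 160 mm, Ī = 5 153 mm⁴.
By symmetry the centroid is at mid-width, x̄ = 100 mm.
Transfer each piece to the vertical centroidal axis using Ī + A·d² with d = x − 100:
  plate: d = 0 mm → contributes +30 000 000 mm⁴
  hole 1: d = -60 mm → contributes −921 241 mm⁴
  hole 2: d = -20 mm → contributes −106 941 mm⁴
  hole 3: d = 20 mm → contributes −106 941 mm⁴
  hole 4: d = 60 mm → contributes −921 241 mm⁴
Total I = 27 943 636 mm⁴.

Iy ≈ 2.794 × 10⁷ mm⁴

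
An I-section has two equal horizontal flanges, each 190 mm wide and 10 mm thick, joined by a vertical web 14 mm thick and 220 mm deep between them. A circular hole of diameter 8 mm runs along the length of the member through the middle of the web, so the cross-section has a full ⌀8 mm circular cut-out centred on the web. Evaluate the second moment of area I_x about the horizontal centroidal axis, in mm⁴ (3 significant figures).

I_x ≈ 6.27 × 10⁷ mm⁴

Split into non-overlapping primitives; take the origin at the lower-left of the bounding box.
Bottom flange: 190 × 10, A = 1 900 mm², y = 5 mm, Ī = 15 833 mm⁴.
Web: 14 × 220, A = 3 080 mm², y = 120 mm, Ī = 12 422 667 mm⁴.
Top flange: 190 × 10, A = 1 900 mm², y = 235 mm, Ī = 15 833 mm⁴.
Hole (subtracted): ⌀8, A = 50.265 mm², y = 120 mm, Ī = 201.06 mm⁴.
By symmetry the centroid is at mid-height, ȳ = 120 mm.
Transfer each piece to the horizontal centroidal axis using Ī + A·d² with d = y − 120:
  bottom flange: d = -115 mm → contributes +25 143 333 mm⁴
  web: d = 0 mm → contributes +12 422 667 mm⁴
  top flange: d = 115 mm → contributes +25 143 333 mm⁴
  hole: d = 0 mm → contributes −201.06 mm⁴
Total I = 62 709 132 mm⁴.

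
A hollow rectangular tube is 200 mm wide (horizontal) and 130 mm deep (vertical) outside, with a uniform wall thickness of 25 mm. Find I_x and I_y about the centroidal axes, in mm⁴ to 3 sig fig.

I_x ≈ 3.02 × 10⁷ mm⁴, I_y ≈ 6.42 × 10⁷ mm⁴

Treat the section as a set of non-overlapping primitives; coordinates are from the bounding-box lower-left.
Outer rectangle: 200 × 130, A = 26 000 mm², y = 65 mm, Ī = 36 616 667 mm⁴.
Inner void (subtracted): 150 × 80, A = 12 000 mm², y = 65 mm, Ī = 6 400 000 mm⁴.
By symmetry the centroid is at mid-height, ȳ = 65 mm.
All pieces are centred on the centroidal x-axis, so I = ΣĪ (holes subtracted) = 30 216 667 mm⁴.
Repeating about the centroidal y-axis gives I_y = 64 166 667 mm⁴.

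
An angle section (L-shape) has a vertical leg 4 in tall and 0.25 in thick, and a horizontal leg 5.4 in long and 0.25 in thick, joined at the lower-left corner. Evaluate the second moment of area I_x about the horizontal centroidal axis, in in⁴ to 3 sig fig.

Break the section into simple shapes (no overlaps), measuring from the bottom-left corner of the bounding box.
Vertical leg: 0.25 × 4, A = 1 in², y = 2 in, Ī = 1.3333 in⁴.
Horizontal leg (remainder): 5.15 × 0.25, A = 1.2875 in², y = 0.125 in, Ī = 0.0067057 in⁴.
Centroid: ȳ = ΣA·y / ΣA = 0.94467 in.
Transfer each piece to the horizontal centroidal axis using Ī + A·d² with d = y − 0.94467:
  vertical leg: d = 1.0553 in → contributes +2.4471 in⁴
  horizontal leg (remainder): d = -0.81967 in → contributes +0.87173 in⁴
Total I = 3.3188 in⁴.

I_x ≈ 3.32 in⁴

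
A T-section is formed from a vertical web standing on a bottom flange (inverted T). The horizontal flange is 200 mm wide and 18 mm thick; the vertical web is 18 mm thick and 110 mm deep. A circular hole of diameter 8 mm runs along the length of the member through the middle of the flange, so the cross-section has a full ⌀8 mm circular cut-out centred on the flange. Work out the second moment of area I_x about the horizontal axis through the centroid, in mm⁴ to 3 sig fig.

Decompose the section into non-overlapping parts with the origin at the bottom-left of its bounding rectangle.
Flange: 200 × 18, A = 3 600 mm², y = 9 mm, Ī = 97 200 mm⁴.
Web: 18 × 110, A = 1 980 mm², y = 73 mm, Ī = 1 996 500 mm⁴.
Hole (subtracted): ⌀8, A = 50.265 mm², y = 9 mm, Ī = 201.06 mm⁴.
Centroid: ȳ = ΣA·y / ΣA = 31.916 mm.
Transfer each piece to the horizontal axis through the centroid using Ī + A·d² with d = y − 31.916:
  flange: d = -22.916 mm → contributes +1 987 733 mm⁴
  web: d = 41.084 mm → contributes +5 338 514 mm⁴
  hole: d = -22.916 mm → contributes −26 598 mm⁴
Total I = 7 299 650 mm⁴.

I_x ≈ 7.30 × 10⁶ mm⁴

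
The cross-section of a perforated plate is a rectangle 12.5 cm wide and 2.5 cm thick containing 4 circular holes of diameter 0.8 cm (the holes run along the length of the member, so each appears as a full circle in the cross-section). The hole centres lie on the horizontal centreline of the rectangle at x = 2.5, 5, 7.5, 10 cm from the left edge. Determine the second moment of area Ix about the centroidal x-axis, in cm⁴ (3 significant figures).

Decompose the section into non-overlapping parts with the origin at the bottom-left of its bounding rectangle.
Plate: 12.5 × 2.5, A = 31.25 cm², y = 1.25 cm, Ī = 16.276 cm⁴.
Hole 1 (subtracted): ⌀0.8, A = 0.50265 cm², y = 1.25 cm, Ī = 0.020106 cm⁴.
Hole 2 (subtracted): ⌀0.8, A = 0.50265 cm², y = 1.25 cm, Ī = 0.020106 cm⁴.
Hole 3 (subtracted): ⌀0.8, A = 0.50265 cm², y = 1.25 cm, Ī = 0.020106 cm⁴.
Hole 4 (subtracted): ⌀0.8, A = 0.50265 cm², y = 1.25 cm, Ī = 0.020106 cm⁴.
By symmetry the centroid is at mid-height, ȳ = 1.25 cm.
All pieces are centred on the centroidal x-axis, so I = ΣĪ (holes subtracted) = 16.196 cm⁴.

Ix ≈ 16.2 cm⁴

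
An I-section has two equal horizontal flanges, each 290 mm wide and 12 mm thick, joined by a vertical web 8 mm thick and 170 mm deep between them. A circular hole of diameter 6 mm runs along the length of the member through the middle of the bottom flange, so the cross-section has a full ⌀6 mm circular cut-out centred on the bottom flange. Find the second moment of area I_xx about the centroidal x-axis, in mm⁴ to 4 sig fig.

I_xx ≈ 6.076 × 10⁷ mm⁴

Break the section into simple shapes (no overlaps), measuring from the bottom-left corner of the bounding box.
Bottom flange: 290 × 12, A = 3 480 mm², y = 6 mm, Ī = 41 760 mm⁴.
Web: 8 × 170, A = 1 360 mm², y = 97 mm, Ī = 3 275 333 mm⁴.
Top flange: 290 × 12, A = 3 480 mm², y = 188 mm, Ī = 41 760 mm⁴.
Hole (subtracted): ⌀6, A = 28.2743 mm², y = 6 mm, Ī = 63.6173 mm⁴.
Centroid: ȳ = ΣA·y / ΣA = 97.3103 mm.
Transfer each piece to the centroidal x-axis using Ī + A·d² with d = y − 97.3103:
  bottom flange: d = -91.3103 mm → contributes +29 056 510 mm⁴
  web: d = -0.310305 mm → contributes +3 275 464 mm⁴
  top flange: d = 90.6897 mm → contributes +28 663 440 mm⁴
  hole: d = -91.3103 mm → contributes −235 803 mm⁴
Total I = 60 759 612 mm⁴.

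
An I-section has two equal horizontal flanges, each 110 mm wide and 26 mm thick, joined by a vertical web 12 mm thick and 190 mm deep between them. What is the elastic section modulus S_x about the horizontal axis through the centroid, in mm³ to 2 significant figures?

Decompose the section into non-overlapping parts with the origin at the bottom-left of its bounding rectangle.
Bottom flange: 110 × 26, A = 2 860 mm², y = 13 mm, Ī = 161 113 mm⁴.
Web: 12 × 190, A = 2 280 mm², y = 121 mm, Ī = 6 859 000 mm⁴.
Top flange: 110 × 26, A = 2 860 mm², y = 229 mm, Ī = 161 113 mm⁴.
By symmetry the centroid is at mid-height, ȳ = 121 mm.
Transfer each piece to the horizontal axis through the centroid using Ī + A·d² with d = y − 121:
  bottom flange: d = -108 mm → contributes +33 520 153 mm⁴
  web: d = 0 mm → contributes +6 859 000 mm⁴
  top flange: d = 108 mm → contributes +33 520 153 mm⁴
Total I = 73 899 307 mm⁴.
Extreme fibre distance c = 121 mm; S = I/c = 610 738 mm³.

S_x ≈ 6.1 × 10⁵ mm³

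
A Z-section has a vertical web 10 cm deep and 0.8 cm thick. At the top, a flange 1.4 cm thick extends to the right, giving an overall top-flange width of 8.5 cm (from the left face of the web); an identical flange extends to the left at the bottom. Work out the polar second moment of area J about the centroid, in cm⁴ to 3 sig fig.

Split into non-overlapping primitives; take the origin at the lower-left of the bounding box.
Web: 0.8 × 10, A = 8 cm², y = 5 cm, Ī = 66.667 cm⁴.
Top flange (beyond web): 7.7 × 1.4, A = 10.78 cm², y = 9.3 cm, Ī = 1.7607 cm⁴.
Bottom flange (beyond web): 7.7 × 1.4, A = 10.78 cm², y = 0.7 cm, Ī = 1.7607 cm⁴.
Centroid: ȳ = ΣA·y / ΣA = 5 cm.
Transfer each piece to the centroidal x-axis using Ī + A·d² with d = y − 5:
  web: d = 0 cm → contributes +66.667 cm⁴
  top flange (beyond web): d = 4.3 cm → contributes +201.08 cm⁴
  bottom flange (beyond web): d = -4.3 cm → contributes +201.08 cm⁴
Total I = 468.83 cm⁴.
For the y-axis: x̄ = 8.1 cm.
Repeating about the centroidal y-axis gives I_y = 496.38 cm⁴.
Polar second moment: J = I_x + I_y = 965.21 cm⁴.

J ≈ 965 cm⁴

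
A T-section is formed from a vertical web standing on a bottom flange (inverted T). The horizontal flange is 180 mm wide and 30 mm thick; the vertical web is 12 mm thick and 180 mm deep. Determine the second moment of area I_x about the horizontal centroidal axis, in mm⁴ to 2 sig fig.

Break the section into simple shapes (no overlaps), measuring from the bottom-left corner of the bounding box.
Flange: 180 × 30, A = 5 400 mm², y = 15 mm, Ī = 405 000 mm⁴.
Web: 12 × 180, A = 2 160 mm², y = 120 mm, Ī = 5 832 000 mm⁴.
Centroid: ȳ = ΣA·y / ΣA = 45 mm.
Transfer each piece to the horizontal centroidal axis using Ī + A·d² with d = y − 45:
  flange: d = -30 mm → contributes +5 265 000 mm⁴
  web: d = 75 mm → contributes +17 982 000 mm⁴
Total I = 23 247 000 mm⁴.

I_x ≈ 2.3 × 10⁷ mm⁴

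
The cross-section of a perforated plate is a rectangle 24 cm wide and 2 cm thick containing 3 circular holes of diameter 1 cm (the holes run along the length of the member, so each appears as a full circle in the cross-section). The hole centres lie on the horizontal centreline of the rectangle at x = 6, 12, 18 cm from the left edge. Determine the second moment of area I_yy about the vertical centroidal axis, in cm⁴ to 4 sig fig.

Decompose the section into non-overlapping parts with the origin at the bottom-left of its bounding rectangle.
Plate: 24 × 2, A = 48 cm², x = 12 cm, Ī = 2 304 cm⁴.
Hole 1 (subtracted): ⌀1, A = 0.785398 cm², x = 6 cm, Ī = 0.0490874 cm⁴.
Hole 2 (subtracted): ⌀1, A = 0.785398 cm², x = 12 cm, Ī = 0.0490874 cm⁴.
Hole 3 (subtracted): ⌀1, A = 0.785398 cm², x = 18 cm, Ī = 0.0490874 cm⁴.
By symmetry the centroid is at mid-width, x̄ = 12 cm.
Transfer each piece to the vertical centroidal axis using Ī + A·d² with d = x − 12:
  plate: d = 0 cm → contributes +2 304 cm⁴
  hole 1: d = -6 cm → contributes −28.3234 cm⁴
  hole 2: d = 0 cm → contributes −0.0490874 cm⁴
  hole 3: d = 6 cm → contributes −28.3234 cm⁴
Total I = 2247.3 cm⁴.

I_yy ≈ 2247 cm⁴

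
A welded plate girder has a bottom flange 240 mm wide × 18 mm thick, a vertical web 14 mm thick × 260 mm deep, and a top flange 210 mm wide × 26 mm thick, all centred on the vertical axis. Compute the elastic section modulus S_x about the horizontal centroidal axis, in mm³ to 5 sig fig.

Split into non-overlapping primitives; take the origin at the lower-left of the bounding box.
Bottom plate: 240 × 18, A = 4 320 mm², y = 9 mm, Ī = 116 640 mm⁴.
Web plate: 14 × 260, A = 3 640 mm², y = 148 mm, Ī = 20 505 333 mm⁴.
Top plate: 210 × 26, A = 5 460 mm², y = 291 mm, Ī = 307 580 mm⁴.
Centroid: ȳ = ΣA·y / ΣA = 161.4352 mm.
Transfer each piece to the horizontal centroidal axis using Ī + A·d² with d = y − 161.4352:
  bottom plate: d = -152.4352 mm → contributes +100 498 240 mm⁴
  web plate: d = -13.43517 mm → contributes +21 162 367 mm⁴
  top plate: d = 129.5648 mm → contributes +91 964 845 mm⁴
Total I = 213 625 452 mm⁴.
Extreme fibre distance c = 161.4352 mm; S = I/c = 1 323 289 mm³.

S_x ≈ 1.3233 × 10⁶ mm³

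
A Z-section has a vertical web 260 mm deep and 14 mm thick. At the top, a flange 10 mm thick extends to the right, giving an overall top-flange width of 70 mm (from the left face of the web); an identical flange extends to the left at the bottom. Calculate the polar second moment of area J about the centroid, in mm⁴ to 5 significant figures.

Break the section into simple shapes (no overlaps), measuring from the bottom-left corner of the bounding box.
Web: 14 × 260, A = 3 640 mm², y = 130 mm, Ī = 20 505 333 mm⁴.
Top flange (beyond web): 56 × 10, A = 560 mm², y = 255 mm, Ī = 4666.667 mm⁴.
Bottom flange (beyond web): 56 × 10, A = 560 mm², y = 5 mm, Ī = 4666.667 mm⁴.
Centroid: ȳ = ΣA·y / ΣA = 130 mm.
Transfer each piece to the centroidal x-axis using Ī + A·d² with d = y − 130:
  web: d = 0 mm → contributes +20 505 333 mm⁴
  top flange (beyond web): d = 125 mm → contributes +8 754 667 mm⁴
  bottom flange (beyond web): d = -125 mm → contributes +8 754 667 mm⁴
Total I = 38 014 667 mm⁴.
For the y-axis: x̄ = 63 mm.
Repeating about the centroidal y-axis gives I_y = 1 724 147 mm⁴.
Polar second moment: J = I_x + I_y = 39 738 813 mm⁴.

J ≈ 3.9739 × 10⁷ mm⁴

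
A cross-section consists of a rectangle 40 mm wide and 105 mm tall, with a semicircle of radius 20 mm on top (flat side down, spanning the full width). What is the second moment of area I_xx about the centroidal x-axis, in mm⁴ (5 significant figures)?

Decompose the section into non-overlapping parts with the origin at the bottom-left of its bounding rectangle.
Rectangular body: 40 × 105, A = 4 200 mm², y = 52.5 mm, Ī = 3 858 750 mm⁴.
Semicircular cap: semicircle r = 20, A = 628.3185 mm², y = 113.4883 mm, Ī = 17561.11 mm⁴.
Centroid: ȳ = ΣA·y / ΣA = 60.43652 mm.
Transfer each piece to the centroidal x-axis using Ī + A·d² with d = y − 60.43652:
  rectangular body: d = -7.936522 mm → contributes +4 123 301 mm⁴
  semicircular cap: d = 53.05174 mm → contributes +1 785 956 mm⁴
Total I = 5 909 257 mm⁴.

I_xx ≈ 5.9093 × 10⁶ mm⁴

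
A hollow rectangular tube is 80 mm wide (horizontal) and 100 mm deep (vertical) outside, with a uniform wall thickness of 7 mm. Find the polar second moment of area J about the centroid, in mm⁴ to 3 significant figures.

J ≈ 5.37 × 10⁶ mm⁴

Decompose the section into non-overlapping parts with the origin at the bottom-left of its bounding rectangle.
Outer rectangle: 80 × 100, A = 8 000 mm², y = 50 mm, Ī = 6 666 667 mm⁴.
Inner void (subtracted): 66 × 86, A = 5 676 mm², y = 50 mm, Ī = 3 498 308 mm⁴.
By symmetry the centroid is at mid-height, ȳ = 50 mm.
All pieces are centred on the centroidal x-axis, so I = ΣĪ (holes subtracted) = 3 168 359 mm⁴.
Repeating about the centroidal y-axis gives I_y = 2 206 279 mm⁴.
Polar second moment: J = I_x + I_y = 5 374 637 mm⁴.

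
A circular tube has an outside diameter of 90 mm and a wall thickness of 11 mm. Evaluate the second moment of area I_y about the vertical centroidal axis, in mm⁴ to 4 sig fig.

I_y ≈ 2.171 × 10⁶ mm⁴

Decompose the section into non-overlapping parts with the origin at the bottom-left of its bounding rectangle.
Outer circle: ⌀90, A = 6361.73 mm², x = 45 mm, Ī = 3 220 623 mm⁴.
Bore (subtracted): ⌀68, A = 3631.68 mm², x = 45 mm, Ī = 1 049 556 mm⁴.
By symmetry the centroid is at mid-width, x̄ = 45 mm.
All pieces are centred on the vertical centroidal axis, so I = ΣĪ (holes subtracted) = 2 171 068 mm⁴.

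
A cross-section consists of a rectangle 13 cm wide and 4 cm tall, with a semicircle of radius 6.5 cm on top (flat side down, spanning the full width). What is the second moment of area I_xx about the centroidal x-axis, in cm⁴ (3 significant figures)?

I_xx ≈ 925 cm⁴

Treat the section as a set of non-overlapping primitives; coordinates are from the bounding-box lower-left.
Rectangular body: 13 × 4, A = 52 cm², y = 2 cm, Ī = 69.333 cm⁴.
Semicircular cap: semicircle r = 6.5, A = 66.366 cm², y = 6.7587 cm, Ī = 195.92 cm⁴.
Centroid: ȳ = ΣA·y / ΣA = 4.6681 cm.
Transfer each piece to the centroidal x-axis using Ī + A·d² with d = y − 4.6681:
  rectangular body: d = -2.6681 cm → contributes +439.52 cm⁴
  semicircular cap: d = 2.0906 cm → contributes +485.97 cm⁴
Total I = 925.49 cm⁴.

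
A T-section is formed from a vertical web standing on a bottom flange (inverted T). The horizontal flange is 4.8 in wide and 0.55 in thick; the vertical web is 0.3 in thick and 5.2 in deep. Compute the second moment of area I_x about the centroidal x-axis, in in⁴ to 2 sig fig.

Split into non-overlapping primitives; take the origin at the lower-left of the bounding box.
Flange: 4.8 × 0.55, A = 2.64 in², y = 0.275 in, Ī = 0.06655 in⁴.
Web: 0.3 × 5.2, A = 1.56 in², y = 3.15 in, Ī = 3.515 in⁴.
Centroid: ȳ = ΣA·y / ΣA = 1.343 in.
Transfer each piece to the centroidal x-axis using Ī + A·d² with d = y − 1.343:
  flange: d = -1.068 in → contributes +3.077 in⁴
  web: d = 1.807 in → contributes +8.61 in⁴
Total I = 11.69 in⁴.

I_x ≈ 12 in⁴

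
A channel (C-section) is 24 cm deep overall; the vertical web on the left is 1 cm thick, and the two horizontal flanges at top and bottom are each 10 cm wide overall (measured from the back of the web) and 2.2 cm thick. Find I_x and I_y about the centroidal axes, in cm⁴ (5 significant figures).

I_x ≈ 5872.8 cm⁴, I_y ≈ 642.88 cm⁴

Split into non-overlapping primitives; take the origin at the lower-left of the bounding box.
Web: 1 × 24, A = 24 cm², y = 12 cm, Ī = 1 152 cm⁴.
Top flange (beyond web): 9 × 2.2, A = 19.8 cm², y = 22.9 cm, Ī = 7.986 cm⁴.
Bottom flange (beyond web): 9 × 2.2, A = 19.8 cm², y = 1.1 cm, Ī = 7.986 cm⁴.
By symmetry the centroid is at mid-height, ȳ = 12 cm.
Transfer each piece to the centroidal x-axis using Ī + A·d² with d = y − 12:
  web: d = 0 cm → contributes +1 152 cm⁴
  top flange (beyond web): d = 10.9 cm → contributes +2360.424 cm⁴
  bottom flange (beyond web): d = -10.9 cm → contributes +2360.424 cm⁴
Total I = 5872.848 cm⁴.
For the y-axis: x̄ = 3.613208 cm.
Repeating about the centroidal y-axis gives I_y = 642.8849 cm⁴.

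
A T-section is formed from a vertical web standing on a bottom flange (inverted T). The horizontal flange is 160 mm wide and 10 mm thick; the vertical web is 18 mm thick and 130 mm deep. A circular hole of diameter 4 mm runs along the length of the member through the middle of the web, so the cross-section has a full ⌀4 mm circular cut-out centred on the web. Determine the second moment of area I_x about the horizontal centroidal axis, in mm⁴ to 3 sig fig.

I_x ≈ 7.95 × 10⁶ mm⁴

Break the section into simple shapes (no overlaps), measuring from the bottom-left corner of the bounding box.
Flange: 160 × 10, A = 1 600 mm², y = 5 mm, Ī = 13 333 mm⁴.
Web: 18 × 130, A = 2 340 mm², y = 75 mm, Ī = 3 295 500 mm⁴.
Hole (subtracted): ⌀4, A = 12.566 mm², y = 75 mm, Ī = 12.566 mm⁴.
Centroid: ȳ = ΣA·y / ΣA = 46.483 mm.
Transfer each piece to the horizontal centroidal axis using Ī + A·d² with d = y − 46.483:
  flange: d = -41.483 mm → contributes +2 766 630 mm⁴
  web: d = 28.517 mm → contributes +5 198 480 mm⁴
  hole: d = 28.517 mm → contributes −10 232 mm⁴
Total I = 7 954 878 mm⁴.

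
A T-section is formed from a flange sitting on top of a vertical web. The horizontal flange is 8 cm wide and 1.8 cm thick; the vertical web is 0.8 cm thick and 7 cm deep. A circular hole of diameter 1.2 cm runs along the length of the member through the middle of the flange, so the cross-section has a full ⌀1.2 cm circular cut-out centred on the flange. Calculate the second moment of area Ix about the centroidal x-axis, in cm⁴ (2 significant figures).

Break the section into simple shapes (no overlaps), measuring from the bottom-left corner of the bounding box.
Flange: 8 × 1.8, A = 14.4 cm², y = 7.9 cm, Ī = 3.888 cm⁴.
Web: 0.8 × 7, A = 5.6 cm², y = 3.5 cm, Ī = 22.87 cm⁴.
Hole (subtracted): ⌀1.2, A = 1.131 cm², y = 7.9 cm, Ī = 0.1018 cm⁴.
Centroid: ȳ = ΣA·y / ΣA = 6.594 cm.
Transfer each piece to the centroidal x-axis using Ī + A·d² with d = y − 6.594:
  flange: d = 1.306 cm → contributes +28.44 cm⁴
  web: d = -3.094 cm → contributes +76.48 cm⁴
  hole: d = 1.306 cm → contributes −2.03 cm⁴
Total I = 102.9 cm⁴.

Ix ≈ 100 cm⁴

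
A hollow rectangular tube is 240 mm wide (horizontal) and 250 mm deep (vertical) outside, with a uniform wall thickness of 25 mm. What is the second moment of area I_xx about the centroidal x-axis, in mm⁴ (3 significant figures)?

I_xx ≈ 1.86 × 10⁸ mm⁴

Treat the section as a set of non-overlapping primitives; coordinates are from the bounding-box lower-left.
Outer rectangle: 240 × 250, A = 60 000 mm², y = 125 mm, Ī = 312 500 000 mm⁴.
Inner void (subtracted): 190 × 200, A = 38 000 mm², y = 125 mm, Ī = 126 666 667 mm⁴.
By symmetry the centroid is at mid-height, ȳ = 125 mm.
All pieces are centred on the centroidal x-axis, so I = ΣĪ (holes subtracted) = 185 833 333 mm⁴.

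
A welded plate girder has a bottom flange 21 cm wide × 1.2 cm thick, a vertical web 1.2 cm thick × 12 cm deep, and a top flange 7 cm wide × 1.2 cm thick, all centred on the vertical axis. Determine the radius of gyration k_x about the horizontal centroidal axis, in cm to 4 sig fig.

Treat the section as a set of non-overlapping primitives; coordinates are from the bounding-box lower-left.
Bottom plate: 21 × 1.2, A = 25.2 cm², y = 0.6 cm, Ī = 3.024 cm⁴.
Web plate: 1.2 × 12, A = 14.4 cm², y = 7.2 cm, Ī = 172.8 cm⁴.
Top plate: 7 × 1.2, A = 8.4 cm², y = 13.8 cm, Ī = 1.008 cm⁴.
Centroid: ȳ = ΣA·y / ΣA = 4.89 cm.
Transfer each piece to the horizontal centroidal axis using Ī + A·d² with d = y − 4.89:
  bottom plate: d = -4.29 cm → contributes +466.807 cm⁴
  web plate: d = 2.31 cm → contributes +249.64 cm⁴
  top plate: d = 8.91 cm → contributes +667.868 cm⁴
Total I = 1384.32 cm⁴.
Radius of gyration: k = √(I/A) = √(1384.32 / 48) = 5.37028 cm.

k_x ≈ 5.370 cm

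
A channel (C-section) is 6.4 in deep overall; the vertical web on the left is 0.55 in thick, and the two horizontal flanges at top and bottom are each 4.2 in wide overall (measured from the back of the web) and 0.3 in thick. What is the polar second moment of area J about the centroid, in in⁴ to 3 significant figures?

J ≈ 40.9 in⁴

Treat the section as a set of non-overlapping primitives; coordinates are from the bounding-box lower-left.
Web: 0.55 × 6.4, A = 3.52 in², y = 3.2 in, Ī = 12.015 in⁴.
Top flange (beyond web): 3.65 × 0.3, A = 1.095 in², y = 6.25 in, Ī = 0.0082125 in⁴.
Bottom flange (beyond web): 3.65 × 0.3, A = 1.095 in², y = 0.15 in, Ī = 0.0082125 in⁴.
By symmetry the centroid is at mid-height, ȳ = 3.2 in.
Transfer each piece to the centroidal x-axis using Ī + A·d² with d = y − 3.2:
  web: d = 0 in → contributes +12.015 in⁴
  top flange (beyond web): d = 3.05 in → contributes +10.194 in⁴
  bottom flange (beyond web): d = -3.05 in → contributes +10.194 in⁴
Total I = 32.404 in⁴.
For the y-axis: x̄ = 1.0804 in.
Repeating about the centroidal y-axis gives I_y = 8.4738 in⁴.
Polar second moment: J = I_x + I_y = 40.878 in⁴.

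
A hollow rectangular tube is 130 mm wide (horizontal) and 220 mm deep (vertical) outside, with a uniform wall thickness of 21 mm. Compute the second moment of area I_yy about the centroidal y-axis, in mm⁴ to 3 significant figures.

I_yy ≈ 3.02 × 10⁷ mm⁴

Treat the section as a set of non-overlapping primitives; coordinates are from the bounding-box lower-left.
Outer rectangle: 130 × 220, A = 28 600 mm², x = 65 mm, Ī = 40 278 333 mm⁴.
Inner void (subtracted): 88 × 178, A = 15 664 mm², x = 65 mm, Ī = 10 108 501 mm⁴.
By symmetry the centroid is at mid-width, x̄ = 65 mm.
All pieces are centred on the centroidal y-axis, so I = ΣĪ (holes subtracted) = 30 169 832 mm⁴.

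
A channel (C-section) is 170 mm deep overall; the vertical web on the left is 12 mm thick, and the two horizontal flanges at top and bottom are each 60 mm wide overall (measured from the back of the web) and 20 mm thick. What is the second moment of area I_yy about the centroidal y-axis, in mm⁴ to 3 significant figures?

I_yy ≈ 1.28 × 10⁶ mm⁴

Treat the section as a set of non-overlapping primitives; coordinates are from the bounding-box lower-left.
Web: 12 × 170, A = 2 040 mm², x = 6 mm, Ī = 24 480 mm⁴.
Top flange (beyond web): 48 × 20, A = 960 mm², x = 36 mm, Ī = 184 320 mm⁴.
Bottom flange (beyond web): 48 × 20, A = 960 mm², x = 36 mm, Ī = 184 320 mm⁴.
Centroid: x̄ = ΣA·x / ΣA = 20.545 mm.
Transfer each piece to the centroidal y-axis using Ī + A·d² with d = x − 20.545:
  web: d = -14.545 mm → contributes +456 083 mm⁴
  top flange (beyond web): d = 15.455 mm → contributes +413 609 mm⁴
  bottom flange (beyond web): d = 15.455 mm → contributes +413 609 mm⁴
Total I = 1 283 302 mm⁴.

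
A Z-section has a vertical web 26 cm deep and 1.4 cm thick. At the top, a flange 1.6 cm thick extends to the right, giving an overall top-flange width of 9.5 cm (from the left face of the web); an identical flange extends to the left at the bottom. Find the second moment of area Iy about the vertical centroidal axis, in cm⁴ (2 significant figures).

Break the section into simple shapes (no overlaps), measuring from the bottom-left corner of the bounding box.
Web: 1.4 × 26, A = 36.4 cm², x = 8.8 cm, Ī = 5.945 cm⁴.
Top flange (beyond web): 8.1 × 1.6, A = 12.96 cm², x = 13.55 cm, Ī = 70.86 cm⁴.
Bottom flange (beyond web): 8.1 × 1.6, A = 12.96 cm², x = 4.05 cm, Ī = 70.86 cm⁴.
Centroid: x̄ = ΣA·x / ΣA = 8.8 cm.
Transfer each piece to the vertical centroidal axis using Ī + A·d² with d = x − 8.8:
  web: d = 0 cm → contributes +5.945 cm⁴
  top flange (beyond web): d = 4.75 cm → contributes +363.3 cm⁴
  bottom flange (beyond web): d = -4.75 cm → contributes +363.3 cm⁴
Total I = 732.5 cm⁴.

Iy ≈ 730 cm⁴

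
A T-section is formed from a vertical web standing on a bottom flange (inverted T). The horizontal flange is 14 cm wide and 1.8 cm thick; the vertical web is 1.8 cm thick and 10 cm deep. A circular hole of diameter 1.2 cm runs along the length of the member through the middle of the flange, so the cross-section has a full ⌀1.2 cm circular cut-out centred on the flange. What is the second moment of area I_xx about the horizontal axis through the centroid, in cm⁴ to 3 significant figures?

Treat the section as a set of non-overlapping primitives; coordinates are from the bounding-box lower-left.
Flange: 14 × 1.8, A = 25.2 cm², y = 0.9 cm, Ī = 6.804 cm⁴.
Web: 1.8 × 10, A = 18 cm², y = 6.8 cm, Ī = 150 cm⁴.
Hole (subtracted): ⌀1.2, A = 1.131 cm², y = 0.9 cm, Ī = 0.10179 cm⁴.
Centroid: ȳ = ΣA·y / ΣA = 3.4244 cm.
Transfer each piece to the horizontal axis through the centroid using Ī + A·d² with d = y − 3.4244:
  flange: d = -2.5244 cm → contributes +167.4 cm⁴
  web: d = 3.3756 cm → contributes +355.1 cm⁴
  hole: d = -2.5244 cm → contributes −7.3092 cm⁴
Total I = 515.19 cm⁴.

I_xx ≈ 515 cm⁴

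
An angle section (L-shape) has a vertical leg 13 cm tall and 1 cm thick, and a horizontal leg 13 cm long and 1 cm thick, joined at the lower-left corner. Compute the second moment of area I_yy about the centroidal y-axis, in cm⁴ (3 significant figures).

I_yy ≈ 409 cm⁴

Treat the section as a set of non-overlapping primitives; coordinates are from the bounding-box lower-left.
Vertical leg: 1 × 13, A = 13 cm², x = 0.5 cm, Ī = 1.0833 cm⁴.
Horizontal leg (remainder): 12 × 1, A = 12 cm², x = 7 cm, Ī = 144 cm⁴.
Centroid: x̄ = ΣA·x / ΣA = 3.62 cm.
Transfer each piece to the centroidal y-axis using Ī + A·d² with d = x − 3.62:
  vertical leg: d = -3.12 cm → contributes +127.63 cm⁴
  horizontal leg (remainder): d = 3.38 cm → contributes +281.09 cm⁴
Total I = 408.72 cm⁴.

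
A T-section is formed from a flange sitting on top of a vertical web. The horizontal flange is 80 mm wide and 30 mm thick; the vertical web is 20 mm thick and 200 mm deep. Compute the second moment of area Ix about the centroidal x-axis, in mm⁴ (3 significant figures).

Break the section into simple shapes (no overlaps), measuring from the bottom-left corner of the bounding box.
Flange: 80 × 30, A = 2 400 mm², y = 215 mm, Ī = 180 000 mm⁴.
Web: 20 × 200, A = 4 000 mm², y = 100 mm, Ī = 13 333 333 mm⁴.
Centroid: ȳ = ΣA·y / ΣA = 143.13 mm.
Transfer each piece to the centroidal x-axis using Ī + A·d² with d = y − 143.13:
  flange: d = 71.875 mm → contributes +12 578 438 mm⁴
  web: d = -43.125 mm → contributes +20 772 396 mm⁴
Total I = 33 350 833 mm⁴.

Ix ≈ 3.34 × 10⁷ mm⁴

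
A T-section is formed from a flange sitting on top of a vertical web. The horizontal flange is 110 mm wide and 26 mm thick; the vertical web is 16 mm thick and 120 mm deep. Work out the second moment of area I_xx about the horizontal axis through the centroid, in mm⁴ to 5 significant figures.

I_xx ≈ 8.5870 × 10⁶ mm⁴

Split into non-overlapping primitives; take the origin at the lower-left of the bounding box.
Flange: 110 × 26, A = 2 860 mm², y = 133 mm, Ī = 161113.3 mm⁴.
Web: 16 × 120, A = 1 920 mm², y = 60 mm, Ī = 2 304 000 mm⁴.
Centroid: ȳ = ΣA·y / ΣA = 103.6778 mm.
Transfer each piece to the horizontal axis through the centroid using Ī + A·d² with d = y − 103.6778:
  flange: d = 29.32218 mm → contributes +2 620 113 mm⁴
  web: d = -43.67782 mm → contributes +5 966 884 mm⁴
Total I = 8 586 997 mm⁴.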